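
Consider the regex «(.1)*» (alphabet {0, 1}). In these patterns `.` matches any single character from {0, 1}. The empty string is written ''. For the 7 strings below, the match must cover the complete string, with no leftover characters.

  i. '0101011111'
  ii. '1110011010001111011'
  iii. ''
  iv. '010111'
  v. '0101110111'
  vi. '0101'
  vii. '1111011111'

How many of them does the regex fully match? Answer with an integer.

i → match
ii → no match
iii → match
iv → match
v → match
vi → match
vii → match
Total matched: 6

6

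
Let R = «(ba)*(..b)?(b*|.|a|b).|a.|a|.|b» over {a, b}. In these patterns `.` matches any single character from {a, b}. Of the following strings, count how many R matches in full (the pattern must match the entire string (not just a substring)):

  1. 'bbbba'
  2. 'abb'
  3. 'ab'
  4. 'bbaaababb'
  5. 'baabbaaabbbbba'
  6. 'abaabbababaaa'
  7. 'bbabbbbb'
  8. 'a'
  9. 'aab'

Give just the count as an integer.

3

1 → match
2 → no match
3 → match
4 → no match
5 → no match
6 → no match
7 → no match
8 → match
9 → no match
Total matched: 3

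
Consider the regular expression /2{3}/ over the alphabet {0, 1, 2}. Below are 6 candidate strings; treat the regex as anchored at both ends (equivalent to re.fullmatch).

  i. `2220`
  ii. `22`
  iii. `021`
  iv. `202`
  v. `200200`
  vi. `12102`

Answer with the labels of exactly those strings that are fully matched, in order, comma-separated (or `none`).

i → no match — must end with `2`
ii → no match
iii → no match — must start with `2`
iv → no match
v → no match — must end with `2`
vi → no match — must start with `2`

none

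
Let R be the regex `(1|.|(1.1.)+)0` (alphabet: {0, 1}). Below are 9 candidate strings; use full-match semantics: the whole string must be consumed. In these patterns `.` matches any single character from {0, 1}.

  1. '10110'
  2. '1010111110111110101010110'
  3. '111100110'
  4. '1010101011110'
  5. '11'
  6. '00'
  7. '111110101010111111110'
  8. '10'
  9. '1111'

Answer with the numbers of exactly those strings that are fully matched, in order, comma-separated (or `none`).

1, 2, 4, 6, 7, 8

1 → match
2 → match
3 → no match
4 → match
5 → no match — must end with '0'
6 → match
7 → match
8 → match
9 → no match — must end with '0'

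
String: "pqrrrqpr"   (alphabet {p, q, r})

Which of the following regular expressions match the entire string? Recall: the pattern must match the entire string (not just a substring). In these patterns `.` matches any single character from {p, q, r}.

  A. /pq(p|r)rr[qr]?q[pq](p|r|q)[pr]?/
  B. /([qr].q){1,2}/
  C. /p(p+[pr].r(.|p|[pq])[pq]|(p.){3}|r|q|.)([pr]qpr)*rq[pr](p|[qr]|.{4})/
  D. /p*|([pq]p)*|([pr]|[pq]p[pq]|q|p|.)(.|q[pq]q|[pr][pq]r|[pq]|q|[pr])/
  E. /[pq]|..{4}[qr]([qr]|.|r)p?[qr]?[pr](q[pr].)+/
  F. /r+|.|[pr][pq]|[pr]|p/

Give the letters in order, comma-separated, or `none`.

A

A → match
B → no match — must end with "q"
C → no match
D → no match
E → no match
F → no match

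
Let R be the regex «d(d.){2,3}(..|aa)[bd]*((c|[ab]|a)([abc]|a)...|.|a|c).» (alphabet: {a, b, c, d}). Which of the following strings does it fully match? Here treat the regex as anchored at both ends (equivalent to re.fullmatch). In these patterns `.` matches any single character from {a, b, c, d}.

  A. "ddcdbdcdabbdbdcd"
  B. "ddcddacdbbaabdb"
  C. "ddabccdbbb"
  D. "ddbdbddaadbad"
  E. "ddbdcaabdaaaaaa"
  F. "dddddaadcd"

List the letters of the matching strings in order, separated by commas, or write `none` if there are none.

A, B, D, E, F

A → match
B → match
C. "ddabccdbbb" → no match
D → match
E → match
F. "dddddaadcd" → match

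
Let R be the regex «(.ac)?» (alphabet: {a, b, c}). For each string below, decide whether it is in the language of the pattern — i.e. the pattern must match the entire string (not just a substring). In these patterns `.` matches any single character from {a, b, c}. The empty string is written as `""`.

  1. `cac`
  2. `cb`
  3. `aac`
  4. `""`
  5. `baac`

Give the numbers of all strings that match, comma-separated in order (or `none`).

1, 3, 4

1. `cac` → match
2. `cb` → no match
3. `aac` → match
4. `""` → match
5. `baac` → no match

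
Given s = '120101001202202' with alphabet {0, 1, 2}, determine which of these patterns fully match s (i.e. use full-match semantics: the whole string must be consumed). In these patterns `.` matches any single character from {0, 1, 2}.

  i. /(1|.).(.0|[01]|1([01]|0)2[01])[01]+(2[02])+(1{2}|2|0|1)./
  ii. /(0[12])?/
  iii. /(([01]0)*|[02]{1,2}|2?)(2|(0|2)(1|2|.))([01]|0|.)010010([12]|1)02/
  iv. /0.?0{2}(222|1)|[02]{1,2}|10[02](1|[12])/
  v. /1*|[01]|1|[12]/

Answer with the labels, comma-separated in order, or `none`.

i

i → match
ii → no match
iii → no match
iv → no match
v → no match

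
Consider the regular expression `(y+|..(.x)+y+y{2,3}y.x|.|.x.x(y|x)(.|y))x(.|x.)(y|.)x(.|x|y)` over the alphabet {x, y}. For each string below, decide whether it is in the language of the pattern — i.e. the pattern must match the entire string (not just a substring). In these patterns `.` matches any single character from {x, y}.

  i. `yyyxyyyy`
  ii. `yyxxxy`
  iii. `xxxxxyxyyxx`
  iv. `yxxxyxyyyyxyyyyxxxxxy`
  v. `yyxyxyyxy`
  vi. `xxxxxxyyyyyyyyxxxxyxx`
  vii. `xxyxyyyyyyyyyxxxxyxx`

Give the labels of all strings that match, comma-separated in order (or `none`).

i. `yyyxyyyy` → no match
ii. `yyxxxy` → no match
iii. `xxxxxyxyyxx` → match
iv → no match
v. `yyxyxyyxy` → no match
vi → match
vii → match

iii, vi, vii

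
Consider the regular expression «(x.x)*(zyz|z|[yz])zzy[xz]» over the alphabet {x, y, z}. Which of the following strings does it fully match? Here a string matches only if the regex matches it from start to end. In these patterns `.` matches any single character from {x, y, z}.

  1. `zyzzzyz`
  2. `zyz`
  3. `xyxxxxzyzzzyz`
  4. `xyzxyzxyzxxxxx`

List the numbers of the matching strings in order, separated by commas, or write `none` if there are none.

1, 3

1. `zyzzzyz` → match
2. `zyz` → no match
3 → match
4 → no match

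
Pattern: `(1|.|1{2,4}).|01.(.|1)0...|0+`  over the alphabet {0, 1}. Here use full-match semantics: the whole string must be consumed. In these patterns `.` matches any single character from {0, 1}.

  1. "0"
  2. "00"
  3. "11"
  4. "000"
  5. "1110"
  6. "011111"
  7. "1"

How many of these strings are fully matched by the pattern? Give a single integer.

5

1. "0" → match
2. "00" → match
3. "11" → match
4. "000" → match
5. "1110" → match
6. "011111" → no match
7. "1" → no match
Total matched: 5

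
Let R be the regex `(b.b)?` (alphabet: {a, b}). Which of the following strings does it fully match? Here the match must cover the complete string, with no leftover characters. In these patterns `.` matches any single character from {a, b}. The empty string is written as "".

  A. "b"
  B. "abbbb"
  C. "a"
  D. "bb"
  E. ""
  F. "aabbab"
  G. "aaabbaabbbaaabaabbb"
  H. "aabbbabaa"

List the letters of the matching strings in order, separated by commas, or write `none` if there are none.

E

A → no match
B → no match
C → no match
D → no match
E → match
F → no match
G → no match
H → no match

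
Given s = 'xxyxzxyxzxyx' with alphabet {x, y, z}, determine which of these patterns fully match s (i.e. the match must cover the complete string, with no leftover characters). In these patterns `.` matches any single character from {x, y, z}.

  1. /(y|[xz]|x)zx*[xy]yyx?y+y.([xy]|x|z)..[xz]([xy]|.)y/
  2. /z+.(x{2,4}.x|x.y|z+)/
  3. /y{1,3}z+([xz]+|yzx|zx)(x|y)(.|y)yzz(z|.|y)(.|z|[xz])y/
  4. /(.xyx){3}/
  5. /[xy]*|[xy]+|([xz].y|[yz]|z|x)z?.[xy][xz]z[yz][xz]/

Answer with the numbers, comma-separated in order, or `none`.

1 → no match — must end with 'y'
2 → no match — must start with 'z'
3 → no match — must start with 'y'
4 → match
5 → no match

4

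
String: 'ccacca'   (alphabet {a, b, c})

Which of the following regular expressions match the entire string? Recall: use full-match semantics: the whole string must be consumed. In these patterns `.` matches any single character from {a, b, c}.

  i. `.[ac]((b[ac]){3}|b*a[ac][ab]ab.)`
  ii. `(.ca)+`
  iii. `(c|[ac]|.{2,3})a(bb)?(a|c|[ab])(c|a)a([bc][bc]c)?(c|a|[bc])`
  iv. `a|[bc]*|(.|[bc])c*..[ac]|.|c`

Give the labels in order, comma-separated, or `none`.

i → no match
ii → match
iii → no match
iv → no match

ii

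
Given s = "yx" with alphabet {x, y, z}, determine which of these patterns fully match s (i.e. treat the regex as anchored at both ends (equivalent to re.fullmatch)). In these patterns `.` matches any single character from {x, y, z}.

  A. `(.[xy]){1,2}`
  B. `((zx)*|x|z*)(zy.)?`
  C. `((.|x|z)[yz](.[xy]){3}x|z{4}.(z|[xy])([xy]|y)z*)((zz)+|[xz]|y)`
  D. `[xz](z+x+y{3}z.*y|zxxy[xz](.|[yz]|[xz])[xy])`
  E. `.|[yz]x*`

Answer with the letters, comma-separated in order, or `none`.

A, E

A → match
B → no match
C → no match
D → no match
E → match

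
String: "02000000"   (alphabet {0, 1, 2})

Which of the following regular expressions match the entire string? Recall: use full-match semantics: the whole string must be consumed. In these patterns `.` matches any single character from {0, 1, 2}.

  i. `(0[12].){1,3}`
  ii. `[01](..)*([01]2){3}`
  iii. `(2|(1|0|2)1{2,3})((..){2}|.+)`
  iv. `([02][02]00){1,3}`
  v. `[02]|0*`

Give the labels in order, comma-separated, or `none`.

iv

i → no match
ii → no match — must end with "2"
iii → no match
iv → match
v → no match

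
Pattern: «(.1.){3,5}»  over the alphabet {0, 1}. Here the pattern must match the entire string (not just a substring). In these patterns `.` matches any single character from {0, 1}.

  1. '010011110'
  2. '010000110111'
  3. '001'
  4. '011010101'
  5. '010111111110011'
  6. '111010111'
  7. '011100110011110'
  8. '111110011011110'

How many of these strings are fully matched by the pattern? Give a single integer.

4

1. '010011110' → match
2. '010000110111' → no match
3. '001' → no match
4. '011010101' → no match
5 → match
6. '111010111' → match
7 → no match
8 → match
Total matched: 4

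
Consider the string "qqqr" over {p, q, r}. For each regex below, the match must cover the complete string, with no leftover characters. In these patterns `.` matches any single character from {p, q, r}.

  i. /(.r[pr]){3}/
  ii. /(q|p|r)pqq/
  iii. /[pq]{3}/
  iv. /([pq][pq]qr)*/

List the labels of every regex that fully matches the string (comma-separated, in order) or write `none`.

i → no match
ii → no match — must end with "pqq"
iii → no match
iv → match

iv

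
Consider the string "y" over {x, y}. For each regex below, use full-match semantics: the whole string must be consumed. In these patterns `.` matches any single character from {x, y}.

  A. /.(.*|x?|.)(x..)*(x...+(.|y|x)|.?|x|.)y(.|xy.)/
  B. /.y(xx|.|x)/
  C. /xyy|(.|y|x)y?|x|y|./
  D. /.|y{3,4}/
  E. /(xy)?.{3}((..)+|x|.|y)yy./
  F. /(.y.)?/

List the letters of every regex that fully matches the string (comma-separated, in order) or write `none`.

A → no match
B → no match
C → match
D → match
E → no match
F → no match

C, D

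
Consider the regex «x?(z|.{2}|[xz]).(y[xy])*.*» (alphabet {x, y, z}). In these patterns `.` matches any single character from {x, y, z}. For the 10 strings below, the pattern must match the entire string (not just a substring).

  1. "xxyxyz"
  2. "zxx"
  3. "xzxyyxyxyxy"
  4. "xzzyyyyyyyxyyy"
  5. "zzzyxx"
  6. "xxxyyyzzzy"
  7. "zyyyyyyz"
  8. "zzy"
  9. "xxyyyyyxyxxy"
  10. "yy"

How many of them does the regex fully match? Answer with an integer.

9

1 → match
2 → match
3 → match
4 → match
5 → match
6 → match
7 → match
8 → match
9 → match
10 → no match
Total matched: 9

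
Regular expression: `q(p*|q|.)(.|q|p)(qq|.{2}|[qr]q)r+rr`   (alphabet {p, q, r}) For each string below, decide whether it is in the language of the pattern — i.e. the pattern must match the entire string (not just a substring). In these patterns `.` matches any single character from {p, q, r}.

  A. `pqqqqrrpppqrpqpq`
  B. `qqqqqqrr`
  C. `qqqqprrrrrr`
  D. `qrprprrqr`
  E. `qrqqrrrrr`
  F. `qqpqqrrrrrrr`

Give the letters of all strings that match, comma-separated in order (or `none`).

C, E, F

A → no match — must start with `q`
B → no match — must end with `rrr`
C → match
D → no match — must end with `rrr`
E → match
F → match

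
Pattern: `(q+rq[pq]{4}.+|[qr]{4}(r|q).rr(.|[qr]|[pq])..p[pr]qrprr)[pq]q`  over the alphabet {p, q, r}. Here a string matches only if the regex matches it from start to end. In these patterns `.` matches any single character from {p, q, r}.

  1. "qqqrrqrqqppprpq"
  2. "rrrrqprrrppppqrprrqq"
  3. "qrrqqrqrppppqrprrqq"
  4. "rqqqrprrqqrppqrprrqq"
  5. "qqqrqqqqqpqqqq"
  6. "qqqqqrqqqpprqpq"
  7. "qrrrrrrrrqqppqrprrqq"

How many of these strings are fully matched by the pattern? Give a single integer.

5

1 → no match
2 → match
3 → no match
4 → match
5 → match
6 → match
7 → match
Total matched: 5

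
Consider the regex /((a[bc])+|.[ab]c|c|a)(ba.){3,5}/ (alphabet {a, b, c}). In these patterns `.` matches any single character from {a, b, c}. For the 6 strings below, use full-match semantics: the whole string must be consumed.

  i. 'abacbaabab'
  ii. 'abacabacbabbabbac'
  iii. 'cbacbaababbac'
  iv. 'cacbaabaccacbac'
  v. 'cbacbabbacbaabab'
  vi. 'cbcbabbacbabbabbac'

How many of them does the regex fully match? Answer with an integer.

5

i. 'abacbaabab' → match
ii → match
iii → match
iv → no match
v → match
vi → match
Total matched: 5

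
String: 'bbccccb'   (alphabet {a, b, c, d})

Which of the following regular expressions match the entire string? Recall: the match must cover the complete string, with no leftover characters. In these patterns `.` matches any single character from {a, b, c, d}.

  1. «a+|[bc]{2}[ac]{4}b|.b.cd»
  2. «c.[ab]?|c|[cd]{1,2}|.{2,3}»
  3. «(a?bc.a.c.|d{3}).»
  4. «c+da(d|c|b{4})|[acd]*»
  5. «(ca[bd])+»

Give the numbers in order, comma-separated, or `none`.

1

1 → match
2 → no match
3 → no match
4 → no match
5 → no match — must start with 'ca'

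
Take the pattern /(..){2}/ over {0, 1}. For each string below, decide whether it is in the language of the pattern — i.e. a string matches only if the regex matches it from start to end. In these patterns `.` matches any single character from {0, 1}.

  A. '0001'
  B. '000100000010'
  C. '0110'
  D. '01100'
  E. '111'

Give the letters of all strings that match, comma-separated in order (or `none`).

A → match
B → no match
C → match
D → no match
E → no match

A, C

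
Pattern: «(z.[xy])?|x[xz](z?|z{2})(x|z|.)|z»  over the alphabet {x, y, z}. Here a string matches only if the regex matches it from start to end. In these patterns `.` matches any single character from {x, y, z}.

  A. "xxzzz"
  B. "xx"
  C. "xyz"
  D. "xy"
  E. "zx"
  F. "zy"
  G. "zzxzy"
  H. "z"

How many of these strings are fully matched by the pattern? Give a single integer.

2

A → match
B → no match
C → no match
D → no match
E → no match
F → no match
G → no match
H → match
Total matched: 2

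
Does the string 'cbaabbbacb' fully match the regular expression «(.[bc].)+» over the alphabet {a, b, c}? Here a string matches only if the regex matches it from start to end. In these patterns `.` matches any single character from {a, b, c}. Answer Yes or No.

No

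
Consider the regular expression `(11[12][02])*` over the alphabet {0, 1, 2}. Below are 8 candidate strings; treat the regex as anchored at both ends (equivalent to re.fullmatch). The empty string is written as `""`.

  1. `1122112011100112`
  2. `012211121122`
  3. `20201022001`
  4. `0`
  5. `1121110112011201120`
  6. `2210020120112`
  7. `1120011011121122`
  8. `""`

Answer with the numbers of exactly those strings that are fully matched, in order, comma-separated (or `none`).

1 → no match
2 → no match
3 → no match
4 → no match
5 → no match
6 → no match
7 → no match
8 → match

8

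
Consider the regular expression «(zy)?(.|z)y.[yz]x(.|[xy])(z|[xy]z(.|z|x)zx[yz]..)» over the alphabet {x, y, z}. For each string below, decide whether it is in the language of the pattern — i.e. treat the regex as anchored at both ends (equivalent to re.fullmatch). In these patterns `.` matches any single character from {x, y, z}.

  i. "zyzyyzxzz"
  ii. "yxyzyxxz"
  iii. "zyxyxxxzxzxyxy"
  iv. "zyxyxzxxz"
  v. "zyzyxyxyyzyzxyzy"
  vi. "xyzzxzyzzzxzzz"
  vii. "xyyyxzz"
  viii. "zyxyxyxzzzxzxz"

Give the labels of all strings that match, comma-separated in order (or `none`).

i, iii, iv, v, vi, vii, viii

i → match
ii → no match
iii → match
iv → match
v → match
vi → match
vii → match
viii → match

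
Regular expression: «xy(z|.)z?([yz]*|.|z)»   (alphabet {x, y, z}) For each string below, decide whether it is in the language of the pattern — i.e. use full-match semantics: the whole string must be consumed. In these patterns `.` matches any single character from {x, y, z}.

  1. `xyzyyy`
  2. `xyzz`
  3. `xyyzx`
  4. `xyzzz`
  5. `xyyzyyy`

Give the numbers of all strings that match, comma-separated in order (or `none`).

1 → match
2 → match
3 → match
4 → match
5 → match

1, 2, 3, 4, 5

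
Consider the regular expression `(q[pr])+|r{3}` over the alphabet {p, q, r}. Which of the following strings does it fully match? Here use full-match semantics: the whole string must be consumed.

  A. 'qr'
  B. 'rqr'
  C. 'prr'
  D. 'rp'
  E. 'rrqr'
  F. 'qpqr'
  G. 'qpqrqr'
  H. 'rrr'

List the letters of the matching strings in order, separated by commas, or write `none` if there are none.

A. 'qr' → match
B. 'rqr' → no match
C. 'prr' → no match
D. 'rp' → no match
E. 'rrqr' → no match
F. 'qpqr' → match
G. 'qpqrqr' → match
H. 'rrr' → match

A, F, G, H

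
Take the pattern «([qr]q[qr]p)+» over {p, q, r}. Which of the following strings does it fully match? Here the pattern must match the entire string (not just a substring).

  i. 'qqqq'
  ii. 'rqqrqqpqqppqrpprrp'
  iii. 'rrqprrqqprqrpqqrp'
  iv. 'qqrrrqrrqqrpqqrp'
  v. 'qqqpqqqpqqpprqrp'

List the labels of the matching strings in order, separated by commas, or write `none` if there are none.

i. 'qqqq' → no match — must end with 'p'
ii → no match
iii → no match
iv → no match
v → no match

none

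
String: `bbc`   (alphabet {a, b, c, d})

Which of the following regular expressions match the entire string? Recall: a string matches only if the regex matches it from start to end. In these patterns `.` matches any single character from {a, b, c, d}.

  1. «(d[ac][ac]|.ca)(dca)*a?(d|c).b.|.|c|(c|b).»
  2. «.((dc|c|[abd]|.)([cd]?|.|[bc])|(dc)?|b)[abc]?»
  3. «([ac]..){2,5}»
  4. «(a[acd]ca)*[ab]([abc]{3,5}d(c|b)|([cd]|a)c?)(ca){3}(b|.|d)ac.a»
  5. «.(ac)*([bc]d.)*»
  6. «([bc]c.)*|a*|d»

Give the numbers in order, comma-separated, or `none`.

2

1 → no match
2 → match
3 → no match
4 → no match — must end with `a`
5 → no match
6 → no match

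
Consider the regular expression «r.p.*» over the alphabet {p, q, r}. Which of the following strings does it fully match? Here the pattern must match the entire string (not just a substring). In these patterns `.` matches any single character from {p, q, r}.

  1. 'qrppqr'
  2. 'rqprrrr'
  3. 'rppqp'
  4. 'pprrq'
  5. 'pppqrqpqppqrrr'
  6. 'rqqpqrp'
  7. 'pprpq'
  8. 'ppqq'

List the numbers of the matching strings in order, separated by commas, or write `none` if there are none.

1. 'qrppqr' → no match — must start with 'r'
2. 'rqprrrr' → match
3. 'rppqp' → match
4. 'pprrq' → no match — must start with 'r'
5 → no match — must start with 'r'
6. 'rqqpqrp' → no match
7. 'pprpq' → no match — must start with 'r'
8. 'ppqq' → no match — must start with 'r'

2, 3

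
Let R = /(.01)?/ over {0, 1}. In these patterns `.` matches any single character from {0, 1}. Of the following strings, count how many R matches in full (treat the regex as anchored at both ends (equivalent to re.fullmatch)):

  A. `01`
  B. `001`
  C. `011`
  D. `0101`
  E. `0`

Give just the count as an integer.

A. `01` → no match
B. `001` → match
C. `011` → no match
D. `0101` → no match
E. `0` → no match
Total matched: 1

1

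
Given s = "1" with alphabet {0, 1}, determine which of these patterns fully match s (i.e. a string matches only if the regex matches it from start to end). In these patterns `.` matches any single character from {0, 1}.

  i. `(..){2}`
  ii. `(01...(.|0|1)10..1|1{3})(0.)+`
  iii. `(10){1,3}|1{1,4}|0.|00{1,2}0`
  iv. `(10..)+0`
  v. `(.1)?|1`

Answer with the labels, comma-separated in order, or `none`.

i → no match
ii → no match
iii → match
iv → no match — must start with "10"
v → match

iii, v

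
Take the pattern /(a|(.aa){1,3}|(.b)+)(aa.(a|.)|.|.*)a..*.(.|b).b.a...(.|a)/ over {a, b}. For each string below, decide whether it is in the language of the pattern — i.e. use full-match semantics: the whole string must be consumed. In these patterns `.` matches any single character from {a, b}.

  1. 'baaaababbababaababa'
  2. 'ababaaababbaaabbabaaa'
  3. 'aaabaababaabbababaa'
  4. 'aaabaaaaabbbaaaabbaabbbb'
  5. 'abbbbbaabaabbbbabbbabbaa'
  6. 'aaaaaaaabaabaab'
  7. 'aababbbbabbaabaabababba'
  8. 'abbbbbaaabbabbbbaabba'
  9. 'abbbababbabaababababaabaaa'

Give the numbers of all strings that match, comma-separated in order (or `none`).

1 → match
2 → match
3 → no match
4 → match
5 → match
6 → match
7 → no match
8 → match
9 → match

1, 2, 4, 5, 6, 8, 9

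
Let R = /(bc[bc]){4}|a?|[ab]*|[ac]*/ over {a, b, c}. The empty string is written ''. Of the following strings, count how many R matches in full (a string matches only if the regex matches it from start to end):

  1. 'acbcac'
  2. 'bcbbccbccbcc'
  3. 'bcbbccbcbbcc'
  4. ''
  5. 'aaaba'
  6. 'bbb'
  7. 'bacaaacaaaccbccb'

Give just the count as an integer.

1 → no match
2 → match
3 → match
4 → match
5 → match
6 → match
7 → no match
Total matched: 5

5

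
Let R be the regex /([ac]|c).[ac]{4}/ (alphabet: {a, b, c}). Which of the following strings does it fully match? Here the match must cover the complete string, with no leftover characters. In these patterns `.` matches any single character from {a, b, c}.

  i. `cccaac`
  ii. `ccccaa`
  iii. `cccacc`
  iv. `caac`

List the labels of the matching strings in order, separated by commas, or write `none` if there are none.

i, ii, iii

i → match
ii → match
iii → match
iv → no match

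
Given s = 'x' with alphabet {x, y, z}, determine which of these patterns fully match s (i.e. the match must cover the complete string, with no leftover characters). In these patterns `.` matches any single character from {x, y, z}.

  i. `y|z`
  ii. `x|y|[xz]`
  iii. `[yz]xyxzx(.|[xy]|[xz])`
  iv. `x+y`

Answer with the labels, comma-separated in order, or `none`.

i → no match
ii → match
iii → no match
iv → no match — must end with 'xy'

ii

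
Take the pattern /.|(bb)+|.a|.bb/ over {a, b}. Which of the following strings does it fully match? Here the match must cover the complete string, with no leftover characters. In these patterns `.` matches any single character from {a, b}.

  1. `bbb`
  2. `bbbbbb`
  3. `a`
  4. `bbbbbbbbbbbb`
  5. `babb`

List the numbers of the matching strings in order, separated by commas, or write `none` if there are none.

1 → match
2 → match
3 → match
4 → match
5 → no match

1, 2, 3, 4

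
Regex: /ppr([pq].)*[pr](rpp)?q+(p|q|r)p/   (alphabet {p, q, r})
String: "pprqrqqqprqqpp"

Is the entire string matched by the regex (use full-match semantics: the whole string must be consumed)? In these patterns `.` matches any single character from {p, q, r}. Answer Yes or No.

Yes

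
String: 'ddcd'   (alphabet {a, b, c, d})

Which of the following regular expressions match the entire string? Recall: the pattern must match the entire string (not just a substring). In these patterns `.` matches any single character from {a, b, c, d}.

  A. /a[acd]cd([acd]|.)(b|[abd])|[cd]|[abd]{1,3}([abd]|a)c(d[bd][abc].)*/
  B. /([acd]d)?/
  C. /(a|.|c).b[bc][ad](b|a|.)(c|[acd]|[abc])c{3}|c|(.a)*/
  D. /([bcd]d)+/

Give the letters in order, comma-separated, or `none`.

D

A → no match
B → no match
C → no match
D → match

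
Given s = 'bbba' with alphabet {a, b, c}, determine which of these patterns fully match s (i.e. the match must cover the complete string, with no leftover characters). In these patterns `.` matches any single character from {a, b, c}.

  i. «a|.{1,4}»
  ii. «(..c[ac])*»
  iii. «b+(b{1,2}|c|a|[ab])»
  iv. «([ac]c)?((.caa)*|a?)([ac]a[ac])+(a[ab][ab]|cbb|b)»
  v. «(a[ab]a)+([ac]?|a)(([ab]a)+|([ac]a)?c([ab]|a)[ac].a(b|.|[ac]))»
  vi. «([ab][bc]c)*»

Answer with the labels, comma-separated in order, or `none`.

i, iii

i → match
ii → no match
iii → match
iv → no match
v → no match — must start with 'a'
vi → no match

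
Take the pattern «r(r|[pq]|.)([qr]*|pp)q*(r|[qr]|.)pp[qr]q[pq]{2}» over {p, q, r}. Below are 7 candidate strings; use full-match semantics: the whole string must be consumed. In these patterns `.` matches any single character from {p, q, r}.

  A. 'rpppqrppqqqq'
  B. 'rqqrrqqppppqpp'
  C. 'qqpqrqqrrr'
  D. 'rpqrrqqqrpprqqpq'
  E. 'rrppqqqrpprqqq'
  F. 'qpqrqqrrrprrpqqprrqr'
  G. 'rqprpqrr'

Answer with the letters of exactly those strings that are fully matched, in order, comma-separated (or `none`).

A, E

A. 'rpppqrppqqqq' → match
B → no match
C. 'qqpqrqqrrr' → no match — must start with 'r'
D → no match
E → match
F → no match — must start with 'r'
G. 'rqprpqrr' → no match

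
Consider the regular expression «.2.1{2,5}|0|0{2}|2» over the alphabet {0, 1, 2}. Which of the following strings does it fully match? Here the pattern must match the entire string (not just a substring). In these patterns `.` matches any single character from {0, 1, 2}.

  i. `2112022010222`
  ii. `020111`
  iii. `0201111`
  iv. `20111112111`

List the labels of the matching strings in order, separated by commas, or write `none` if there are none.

i → no match
ii → match
iii → match
iv → no match

ii, iii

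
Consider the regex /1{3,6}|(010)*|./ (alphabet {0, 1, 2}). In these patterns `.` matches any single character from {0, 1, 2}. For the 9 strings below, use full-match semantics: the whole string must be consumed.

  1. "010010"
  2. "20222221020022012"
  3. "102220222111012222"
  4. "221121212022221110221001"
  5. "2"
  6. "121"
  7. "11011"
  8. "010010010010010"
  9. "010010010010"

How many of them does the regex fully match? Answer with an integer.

4

1 → match
2 → no match
3 → no match
4 → no match
5 → match
6 → no match
7 → no match
8 → match
9 → match
Total matched: 4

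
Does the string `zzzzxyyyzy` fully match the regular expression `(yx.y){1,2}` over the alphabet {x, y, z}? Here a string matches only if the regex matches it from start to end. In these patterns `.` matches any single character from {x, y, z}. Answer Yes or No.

No

Every match must start with `yx`, but `zzzzxyyyzy` does not.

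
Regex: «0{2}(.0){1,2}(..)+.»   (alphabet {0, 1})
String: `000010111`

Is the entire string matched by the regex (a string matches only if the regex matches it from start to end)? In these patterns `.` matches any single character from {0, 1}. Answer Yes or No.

Yes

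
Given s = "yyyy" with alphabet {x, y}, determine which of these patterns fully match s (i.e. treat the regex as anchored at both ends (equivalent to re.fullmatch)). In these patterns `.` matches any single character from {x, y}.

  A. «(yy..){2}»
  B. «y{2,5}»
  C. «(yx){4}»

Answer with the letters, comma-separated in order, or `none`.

B

A → no match
B → match
C → no match — must start with "yx"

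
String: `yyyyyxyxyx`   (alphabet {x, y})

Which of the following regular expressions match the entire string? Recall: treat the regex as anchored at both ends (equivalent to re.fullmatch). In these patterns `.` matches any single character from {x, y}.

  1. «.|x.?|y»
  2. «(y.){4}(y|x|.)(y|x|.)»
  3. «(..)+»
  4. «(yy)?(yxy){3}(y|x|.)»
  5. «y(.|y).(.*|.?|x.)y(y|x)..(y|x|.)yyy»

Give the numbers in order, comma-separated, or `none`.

1 → no match
2 → match
3 → match
4 → no match
5 → no match — must end with `yyy`

2, 3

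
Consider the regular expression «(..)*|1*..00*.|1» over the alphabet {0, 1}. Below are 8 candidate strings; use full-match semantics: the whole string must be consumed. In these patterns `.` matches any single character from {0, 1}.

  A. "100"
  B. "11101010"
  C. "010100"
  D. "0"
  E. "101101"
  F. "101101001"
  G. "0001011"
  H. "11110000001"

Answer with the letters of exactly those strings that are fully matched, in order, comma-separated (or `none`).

A → no match
B → match
C → match
D → no match
E → match
F → no match
G → no match
H → match

B, C, E, H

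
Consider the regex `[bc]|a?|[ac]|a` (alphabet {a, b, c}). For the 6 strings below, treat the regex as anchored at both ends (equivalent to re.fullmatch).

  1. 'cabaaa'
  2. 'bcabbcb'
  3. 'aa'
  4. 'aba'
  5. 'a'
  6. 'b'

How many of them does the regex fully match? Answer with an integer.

1. 'cabaaa' → no match
2. 'bcabbcb' → no match
3. 'aa' → no match
4. 'aba' → no match
5. 'a' → match
6. 'b' → match
Total matched: 2

2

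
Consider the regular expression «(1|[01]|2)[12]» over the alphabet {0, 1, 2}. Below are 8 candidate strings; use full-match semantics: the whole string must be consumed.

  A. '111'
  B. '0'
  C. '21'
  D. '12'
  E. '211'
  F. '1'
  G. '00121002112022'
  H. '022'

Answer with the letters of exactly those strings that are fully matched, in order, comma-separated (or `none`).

C, D

A → no match
B → no match
C → match
D → match
E → no match
F → no match
G → no match
H → no match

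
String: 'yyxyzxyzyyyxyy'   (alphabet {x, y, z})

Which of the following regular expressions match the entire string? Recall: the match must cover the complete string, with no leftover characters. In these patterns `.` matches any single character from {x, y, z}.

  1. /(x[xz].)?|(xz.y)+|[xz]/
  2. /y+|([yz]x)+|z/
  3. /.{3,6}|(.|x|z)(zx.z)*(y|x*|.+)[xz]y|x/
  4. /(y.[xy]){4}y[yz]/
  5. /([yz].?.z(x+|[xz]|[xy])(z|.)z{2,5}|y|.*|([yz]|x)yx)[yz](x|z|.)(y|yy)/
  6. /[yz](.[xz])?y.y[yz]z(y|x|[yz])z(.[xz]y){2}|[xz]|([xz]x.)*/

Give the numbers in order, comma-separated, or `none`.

4, 5

1 → no match
2 → no match
3 → no match
4 → match
5 → match
6 → no match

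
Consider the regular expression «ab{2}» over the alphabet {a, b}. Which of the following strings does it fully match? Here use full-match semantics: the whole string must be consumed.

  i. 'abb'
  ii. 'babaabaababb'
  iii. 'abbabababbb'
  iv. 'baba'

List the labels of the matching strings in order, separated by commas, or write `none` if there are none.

i

i → match
ii → no match — must start with 'ab'
iii → no match
iv → no match — must start with 'ab'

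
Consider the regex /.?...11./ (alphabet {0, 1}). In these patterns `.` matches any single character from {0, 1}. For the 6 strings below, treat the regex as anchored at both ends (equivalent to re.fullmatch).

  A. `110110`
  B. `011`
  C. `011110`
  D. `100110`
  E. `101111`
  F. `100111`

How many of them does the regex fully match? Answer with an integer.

5

A → match
B → no match
C → match
D → match
E → match
F → match
Total matched: 5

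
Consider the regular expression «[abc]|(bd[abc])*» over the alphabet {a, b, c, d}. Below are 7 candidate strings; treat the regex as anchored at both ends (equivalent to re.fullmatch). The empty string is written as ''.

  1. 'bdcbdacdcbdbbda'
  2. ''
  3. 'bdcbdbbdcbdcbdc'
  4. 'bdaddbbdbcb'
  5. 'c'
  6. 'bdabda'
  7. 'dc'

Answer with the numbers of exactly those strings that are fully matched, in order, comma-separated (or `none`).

2, 3, 5, 6

1 → no match
2 → match
3 → match
4 → no match
5 → match
6 → match
7 → no match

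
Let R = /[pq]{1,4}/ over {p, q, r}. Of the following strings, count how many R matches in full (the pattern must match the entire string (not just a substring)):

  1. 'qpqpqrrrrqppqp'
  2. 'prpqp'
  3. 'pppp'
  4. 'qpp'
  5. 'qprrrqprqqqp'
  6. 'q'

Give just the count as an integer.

3

1 → no match
2 → no match
3 → match
4 → match
5 → no match
6 → match
Total matched: 3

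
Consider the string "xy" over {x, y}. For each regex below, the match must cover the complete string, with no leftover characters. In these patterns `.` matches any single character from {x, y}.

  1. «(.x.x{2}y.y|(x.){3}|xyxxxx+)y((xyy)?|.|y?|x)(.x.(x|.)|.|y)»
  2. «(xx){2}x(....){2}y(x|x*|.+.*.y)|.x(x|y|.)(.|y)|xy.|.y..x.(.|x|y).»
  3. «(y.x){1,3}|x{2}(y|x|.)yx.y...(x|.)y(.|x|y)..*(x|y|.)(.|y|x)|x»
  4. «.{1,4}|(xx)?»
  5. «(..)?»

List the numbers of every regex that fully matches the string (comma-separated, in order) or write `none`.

4, 5

1 → no match
2 → no match
3 → no match
4 → match
5 → match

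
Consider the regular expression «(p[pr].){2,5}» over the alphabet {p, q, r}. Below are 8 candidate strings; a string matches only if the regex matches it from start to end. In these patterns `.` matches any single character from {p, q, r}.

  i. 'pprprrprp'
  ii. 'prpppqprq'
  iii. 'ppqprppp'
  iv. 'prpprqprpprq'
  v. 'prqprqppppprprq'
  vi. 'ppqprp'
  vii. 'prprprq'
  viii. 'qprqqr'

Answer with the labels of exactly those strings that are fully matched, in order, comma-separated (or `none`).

i, ii, iv, v, vi

i → match
ii → match
iii → no match
iv → match
v → match
vi → match
vii → no match
viii → no match — must start with 'p'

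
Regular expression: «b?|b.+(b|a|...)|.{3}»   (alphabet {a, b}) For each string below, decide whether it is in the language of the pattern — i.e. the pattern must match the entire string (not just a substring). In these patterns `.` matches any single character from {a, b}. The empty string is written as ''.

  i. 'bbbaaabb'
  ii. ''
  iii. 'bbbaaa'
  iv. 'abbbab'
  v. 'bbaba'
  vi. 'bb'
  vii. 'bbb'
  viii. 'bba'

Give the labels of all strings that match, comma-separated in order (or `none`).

i. 'bbbaaabb' → match
ii. '' → match
iii. 'bbbaaa' → match
iv. 'abbbab' → no match
v. 'bbaba' → match
vi. 'bb' → no match
vii. 'bbb' → match
viii. 'bba' → match

i, ii, iii, v, vii, viii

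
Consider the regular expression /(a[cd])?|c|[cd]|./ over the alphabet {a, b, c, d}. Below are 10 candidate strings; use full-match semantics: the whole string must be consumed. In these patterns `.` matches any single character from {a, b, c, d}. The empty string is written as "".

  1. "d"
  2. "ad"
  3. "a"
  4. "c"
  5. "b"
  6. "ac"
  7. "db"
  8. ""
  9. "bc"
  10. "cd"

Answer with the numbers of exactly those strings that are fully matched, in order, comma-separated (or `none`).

1, 2, 3, 4, 5, 6, 8

1. "d" → match
2. "ad" → match
3. "a" → match
4. "c" → match
5. "b" → match
6. "ac" → match
7. "db" → no match
8. "" → match
9. "bc" → no match
10. "cd" → no match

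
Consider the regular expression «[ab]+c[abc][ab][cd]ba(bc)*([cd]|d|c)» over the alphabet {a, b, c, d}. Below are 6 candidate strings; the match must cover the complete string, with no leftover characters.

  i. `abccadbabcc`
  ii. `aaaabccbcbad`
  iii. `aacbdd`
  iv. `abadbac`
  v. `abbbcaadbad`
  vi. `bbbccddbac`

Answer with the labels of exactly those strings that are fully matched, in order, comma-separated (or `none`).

i. `abccadbabcc` → match
ii. `aaaabccbcbad` → match
iii. `aacbdd` → no match
iv. `abadbac` → no match
v. `abbbcaadbad` → match
vi. `bbbccddbac` → no match

i, ii, v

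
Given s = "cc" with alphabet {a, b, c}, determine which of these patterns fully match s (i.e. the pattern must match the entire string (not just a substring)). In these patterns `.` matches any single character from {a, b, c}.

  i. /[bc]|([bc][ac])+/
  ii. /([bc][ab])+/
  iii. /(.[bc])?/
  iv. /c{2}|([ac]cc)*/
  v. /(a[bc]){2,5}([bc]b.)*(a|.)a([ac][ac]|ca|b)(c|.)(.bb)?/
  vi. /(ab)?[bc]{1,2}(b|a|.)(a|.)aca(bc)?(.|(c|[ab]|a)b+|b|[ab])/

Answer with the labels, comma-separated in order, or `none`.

i → match
ii → no match
iii → match
iv → match
v → no match — must start with "a"
vi → no match

i, iii, iv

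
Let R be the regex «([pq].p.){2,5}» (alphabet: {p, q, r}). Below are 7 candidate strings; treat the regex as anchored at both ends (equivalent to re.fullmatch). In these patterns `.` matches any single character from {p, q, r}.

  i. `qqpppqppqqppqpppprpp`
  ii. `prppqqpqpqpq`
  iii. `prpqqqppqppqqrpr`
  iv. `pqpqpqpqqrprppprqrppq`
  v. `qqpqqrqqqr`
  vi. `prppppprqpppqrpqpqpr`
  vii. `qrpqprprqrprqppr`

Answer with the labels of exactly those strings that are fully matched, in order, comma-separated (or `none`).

i → match
ii → match
iii → match
iv → no match
v → no match
vi → match
vii → match

i, ii, iii, vi, vii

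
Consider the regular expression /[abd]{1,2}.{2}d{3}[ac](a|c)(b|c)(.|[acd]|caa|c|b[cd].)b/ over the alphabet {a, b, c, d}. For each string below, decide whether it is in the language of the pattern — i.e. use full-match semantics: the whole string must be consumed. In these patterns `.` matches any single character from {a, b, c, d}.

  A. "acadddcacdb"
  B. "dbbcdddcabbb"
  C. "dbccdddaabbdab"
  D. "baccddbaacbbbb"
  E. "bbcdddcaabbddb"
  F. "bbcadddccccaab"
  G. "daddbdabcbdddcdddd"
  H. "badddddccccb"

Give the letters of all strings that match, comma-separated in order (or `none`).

A, B, C, F, H

A → match
B → match
C → match
D → no match
E → no match
F → match
G → no match — must end with "b"
H → match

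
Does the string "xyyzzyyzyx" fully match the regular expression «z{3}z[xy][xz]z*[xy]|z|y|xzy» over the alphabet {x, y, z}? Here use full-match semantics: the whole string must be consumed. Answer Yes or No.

No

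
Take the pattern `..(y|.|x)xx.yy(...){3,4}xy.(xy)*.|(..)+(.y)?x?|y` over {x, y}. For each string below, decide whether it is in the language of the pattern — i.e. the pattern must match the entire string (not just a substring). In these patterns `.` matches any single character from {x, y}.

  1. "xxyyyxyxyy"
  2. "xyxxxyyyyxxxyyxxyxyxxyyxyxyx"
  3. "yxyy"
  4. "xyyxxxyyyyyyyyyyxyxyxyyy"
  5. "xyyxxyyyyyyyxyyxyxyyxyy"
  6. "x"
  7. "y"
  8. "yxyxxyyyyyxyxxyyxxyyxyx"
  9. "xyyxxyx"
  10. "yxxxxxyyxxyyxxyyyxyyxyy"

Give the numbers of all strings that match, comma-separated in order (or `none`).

1, 2, 3, 4, 5, 7, 8, 9, 10

1. "xxyyyxyxyy" → match
2 → match
3. "yxyy" → match
4 → match
5 → match
6. "x" → no match
7. "y" → match
8 → match
9. "xyyxxyx" → match
10 → match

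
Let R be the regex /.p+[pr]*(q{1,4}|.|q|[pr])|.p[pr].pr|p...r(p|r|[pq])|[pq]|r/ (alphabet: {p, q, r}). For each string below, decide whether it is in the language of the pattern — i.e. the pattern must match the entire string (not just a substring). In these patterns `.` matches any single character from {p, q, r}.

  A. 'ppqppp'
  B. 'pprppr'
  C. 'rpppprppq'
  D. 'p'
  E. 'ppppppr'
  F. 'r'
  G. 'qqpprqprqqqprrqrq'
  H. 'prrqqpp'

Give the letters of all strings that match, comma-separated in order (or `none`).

A → no match
B → match
C → match
D → match
E → match
F → match
G → no match
H → no match

B, C, D, E, F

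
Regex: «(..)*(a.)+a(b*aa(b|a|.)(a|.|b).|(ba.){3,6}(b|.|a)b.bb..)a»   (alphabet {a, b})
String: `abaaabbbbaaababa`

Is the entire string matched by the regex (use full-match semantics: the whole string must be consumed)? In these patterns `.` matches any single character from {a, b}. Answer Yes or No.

No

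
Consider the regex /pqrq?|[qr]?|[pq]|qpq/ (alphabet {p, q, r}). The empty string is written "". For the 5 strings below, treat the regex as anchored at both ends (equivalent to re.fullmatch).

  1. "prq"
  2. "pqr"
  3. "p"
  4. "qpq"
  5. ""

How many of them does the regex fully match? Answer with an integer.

1 → no match
2 → match
3 → match
4 → match
5 → match
Total matched: 4

4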